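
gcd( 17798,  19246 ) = 2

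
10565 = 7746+2819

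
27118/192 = 141 + 23/96=141.24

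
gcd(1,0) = 1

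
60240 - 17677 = 42563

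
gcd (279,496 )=31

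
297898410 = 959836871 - 661938461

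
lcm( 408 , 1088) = 3264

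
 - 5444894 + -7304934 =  - 12749828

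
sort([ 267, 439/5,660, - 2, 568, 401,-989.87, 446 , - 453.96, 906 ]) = [-989.87, - 453.96, - 2,439/5, 267, 401, 446, 568, 660 , 906] 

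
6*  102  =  612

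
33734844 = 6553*5148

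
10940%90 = 50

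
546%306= 240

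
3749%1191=176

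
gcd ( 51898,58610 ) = 2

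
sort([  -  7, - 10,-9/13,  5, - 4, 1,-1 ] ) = [  -  10, - 7, - 4 ,  -  1, - 9/13, 1,5]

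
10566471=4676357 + 5890114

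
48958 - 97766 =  - 48808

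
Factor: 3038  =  2^1*7^2*31^1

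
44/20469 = 44/20469 = 0.00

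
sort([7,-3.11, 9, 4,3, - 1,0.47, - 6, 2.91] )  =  [ -6, - 3.11,-1, 0.47, 2.91 , 3,  4,7, 9]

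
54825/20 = 10965/4 = 2741.25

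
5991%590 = 91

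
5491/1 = 5491  =  5491.00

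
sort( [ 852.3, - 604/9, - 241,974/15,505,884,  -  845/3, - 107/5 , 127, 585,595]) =[- 845/3, - 241,-604/9, - 107/5, 974/15,127,505,585,595, 852.3 , 884]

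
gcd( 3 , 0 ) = 3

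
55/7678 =5/698 = 0.01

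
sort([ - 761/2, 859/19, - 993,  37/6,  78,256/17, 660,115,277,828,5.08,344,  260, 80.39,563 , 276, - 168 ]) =[  -  993, - 761/2,-168, 5.08 , 37/6,256/17 , 859/19,78, 80.39 , 115, 260,  276, 277,344,563,660 , 828]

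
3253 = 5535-2282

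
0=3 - 3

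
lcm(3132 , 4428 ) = 128412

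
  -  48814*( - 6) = 292884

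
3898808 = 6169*632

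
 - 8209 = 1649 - 9858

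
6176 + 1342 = 7518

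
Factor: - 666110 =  - 2^1*5^1*59^1 *1129^1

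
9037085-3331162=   5705923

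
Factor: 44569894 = 2^1*61^1*365327^1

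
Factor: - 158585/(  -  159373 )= 5^1*7^1 * 23^1*809^( - 1 )=805/809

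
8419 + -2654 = 5765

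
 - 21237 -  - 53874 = 32637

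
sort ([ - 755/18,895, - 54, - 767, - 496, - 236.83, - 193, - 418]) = [-767, -496, - 418 , - 236.83, - 193, - 54, - 755/18,895]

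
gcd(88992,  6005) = 1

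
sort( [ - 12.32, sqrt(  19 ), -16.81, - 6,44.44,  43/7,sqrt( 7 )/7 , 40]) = [  -  16.81, - 12.32, - 6,sqrt( 7)/7, sqrt( 19 ),43/7,40,  44.44 ] 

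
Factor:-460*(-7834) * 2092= 2^5*5^1 * 23^1*523^1*3917^1 =7538814880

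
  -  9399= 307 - 9706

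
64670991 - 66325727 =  - 1654736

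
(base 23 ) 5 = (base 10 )5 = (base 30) 5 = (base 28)5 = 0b101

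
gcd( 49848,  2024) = 8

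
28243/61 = 463=463.00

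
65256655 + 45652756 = 110909411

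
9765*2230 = 21775950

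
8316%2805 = 2706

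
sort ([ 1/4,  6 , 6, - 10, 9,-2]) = [ - 10,  -  2, 1/4,6, 6 , 9]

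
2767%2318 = 449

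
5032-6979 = -1947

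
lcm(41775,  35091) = 877275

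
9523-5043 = 4480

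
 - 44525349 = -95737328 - - 51211979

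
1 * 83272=83272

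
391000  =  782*500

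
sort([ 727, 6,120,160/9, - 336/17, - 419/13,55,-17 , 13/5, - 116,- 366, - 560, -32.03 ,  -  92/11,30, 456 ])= [- 560,-366,  -  116,-419/13,-32.03,-336/17, - 17,-92/11, 13/5, 6, 160/9,30, 55,120,456,727]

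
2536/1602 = 1+467/801 = 1.58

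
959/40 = 23+39/40=23.98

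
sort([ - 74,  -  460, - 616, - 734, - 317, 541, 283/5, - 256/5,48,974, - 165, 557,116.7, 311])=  [ - 734, - 616, - 460, - 317, - 165, - 74, - 256/5 , 48, 283/5, 116.7,311, 541, 557,  974]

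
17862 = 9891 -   -  7971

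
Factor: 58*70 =2^2*5^1* 7^1*29^1 = 4060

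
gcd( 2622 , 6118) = 874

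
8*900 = 7200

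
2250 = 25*90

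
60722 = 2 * 30361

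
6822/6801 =1 + 7/2267=1.00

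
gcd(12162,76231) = 1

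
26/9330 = 13/4665 = 0.00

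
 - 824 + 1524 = 700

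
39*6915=269685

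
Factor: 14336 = 2^11*7^1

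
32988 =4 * 8247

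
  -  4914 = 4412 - 9326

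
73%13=8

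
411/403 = 411/403 = 1.02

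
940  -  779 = 161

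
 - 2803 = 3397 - 6200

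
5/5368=5/5368 = 0.00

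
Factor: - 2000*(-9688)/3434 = 9688000/1717 = 2^6*5^3 *7^1 * 17^( - 1)*101^( - 1 )*173^1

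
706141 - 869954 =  - 163813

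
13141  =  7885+5256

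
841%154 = 71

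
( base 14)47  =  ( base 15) 43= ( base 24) 2F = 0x3F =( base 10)63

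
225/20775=3/277  =  0.01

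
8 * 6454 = 51632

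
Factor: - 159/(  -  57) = 19^( - 1) * 53^1 = 53/19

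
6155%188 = 139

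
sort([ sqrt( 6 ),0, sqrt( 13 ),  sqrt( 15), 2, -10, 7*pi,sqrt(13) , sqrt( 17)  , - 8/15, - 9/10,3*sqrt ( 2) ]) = [ - 10, - 9/10 , - 8/15,  0, 2,sqrt( 6 ),sqrt( 13 ) , sqrt ( 13), sqrt( 15 ),sqrt( 17),3 *sqrt( 2 ),7*pi ]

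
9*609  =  5481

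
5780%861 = 614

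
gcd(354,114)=6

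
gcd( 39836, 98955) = 1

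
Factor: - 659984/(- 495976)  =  2^1*167^1*251^( - 1)= 334/251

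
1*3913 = 3913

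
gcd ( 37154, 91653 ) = 1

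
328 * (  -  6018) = -1973904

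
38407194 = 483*79518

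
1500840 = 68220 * 22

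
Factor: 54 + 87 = 3^1*47^1 = 141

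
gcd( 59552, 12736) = 32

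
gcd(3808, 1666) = 238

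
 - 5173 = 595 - 5768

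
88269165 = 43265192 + 45003973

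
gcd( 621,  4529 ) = 1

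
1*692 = 692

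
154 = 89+65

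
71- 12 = 59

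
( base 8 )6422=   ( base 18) A5G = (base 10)3346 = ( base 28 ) 47e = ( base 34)2UE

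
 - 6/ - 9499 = 6/9499 = 0.00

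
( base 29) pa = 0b1011011111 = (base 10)735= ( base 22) 1b9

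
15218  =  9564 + 5654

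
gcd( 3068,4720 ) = 236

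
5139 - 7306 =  - 2167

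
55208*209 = 11538472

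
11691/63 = 185+4/7 = 185.57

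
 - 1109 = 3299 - 4408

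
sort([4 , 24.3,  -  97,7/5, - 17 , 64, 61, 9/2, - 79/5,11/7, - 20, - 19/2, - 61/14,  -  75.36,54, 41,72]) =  [  -  97,  -  75.36,-20, - 17, - 79/5,- 19/2,-61/14,7/5,11/7,4,  9/2, 24.3 , 41,54,61, 64, 72]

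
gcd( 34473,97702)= 1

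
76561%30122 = 16317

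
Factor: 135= 3^3 * 5^1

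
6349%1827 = 868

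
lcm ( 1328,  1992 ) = 3984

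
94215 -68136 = 26079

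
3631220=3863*940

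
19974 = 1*19974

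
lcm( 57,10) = 570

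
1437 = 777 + 660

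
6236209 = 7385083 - 1148874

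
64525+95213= 159738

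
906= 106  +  800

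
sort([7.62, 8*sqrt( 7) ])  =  [ 7.62, 8*sqrt( 7)]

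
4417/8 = 552 +1/8= 552.12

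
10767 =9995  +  772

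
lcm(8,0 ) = 0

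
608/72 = 8  +  4/9 = 8.44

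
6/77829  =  2/25943 = 0.00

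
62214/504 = 10369/84  =  123.44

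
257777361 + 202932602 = 460709963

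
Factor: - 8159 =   -  41^1*199^1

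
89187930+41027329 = 130215259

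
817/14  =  817/14 = 58.36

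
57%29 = 28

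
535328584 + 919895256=1455223840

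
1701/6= 283 + 1/2 =283.50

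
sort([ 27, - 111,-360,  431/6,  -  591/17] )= [-360,-111,-591/17  ,  27 , 431/6 ]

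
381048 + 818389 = 1199437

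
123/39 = 41/13 = 3.15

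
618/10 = 309/5 = 61.80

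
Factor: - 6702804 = - 2^2 * 3^3 * 53^1 * 1171^1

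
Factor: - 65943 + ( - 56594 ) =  - 181^1*677^1 = - 122537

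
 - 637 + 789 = 152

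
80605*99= 7979895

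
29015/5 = 5803 = 5803.00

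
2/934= 1/467 = 0.00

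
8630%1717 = 45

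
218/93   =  2  +  32/93  =  2.34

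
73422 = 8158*9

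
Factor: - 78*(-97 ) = 2^1*3^1*13^1*97^1 = 7566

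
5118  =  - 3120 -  - 8238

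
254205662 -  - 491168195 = 745373857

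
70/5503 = 70/5503 = 0.01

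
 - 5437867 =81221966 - 86659833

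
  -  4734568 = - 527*8984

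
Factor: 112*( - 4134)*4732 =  - 2^7*3^1 * 7^2*13^3 * 53^1 = - 2190953856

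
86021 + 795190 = 881211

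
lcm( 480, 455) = 43680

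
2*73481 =146962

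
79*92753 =7327487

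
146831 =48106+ 98725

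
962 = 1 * 962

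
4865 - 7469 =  - 2604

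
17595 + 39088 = 56683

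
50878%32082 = 18796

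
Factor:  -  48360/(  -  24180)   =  2 =2^1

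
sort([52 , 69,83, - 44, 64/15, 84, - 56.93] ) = [ - 56.93, - 44 , 64/15,52,  69, 83,84 ] 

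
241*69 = 16629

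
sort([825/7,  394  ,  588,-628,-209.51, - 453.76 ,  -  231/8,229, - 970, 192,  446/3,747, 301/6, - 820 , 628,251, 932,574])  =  [ - 970 , - 820, - 628,  -  453.76,-209.51,-231/8,301/6,825/7, 446/3,192,229,251, 394,574 , 588,628 , 747, 932 ]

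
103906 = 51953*2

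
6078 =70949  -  64871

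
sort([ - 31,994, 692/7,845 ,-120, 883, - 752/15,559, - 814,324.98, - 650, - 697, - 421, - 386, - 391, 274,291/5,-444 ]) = [-814, - 697, - 650,-444 ,-421,-391,-386, -120,-752/15, -31, 291/5, 692/7,274, 324.98, 559,845,883,994] 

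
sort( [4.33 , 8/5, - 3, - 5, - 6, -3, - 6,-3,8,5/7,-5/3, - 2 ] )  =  [  -  6 ,-6, - 5,-3, - 3,-3,- 2, - 5/3,5/7,  8/5, 4.33,8] 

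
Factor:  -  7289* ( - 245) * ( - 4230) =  - 7553955150= -2^1 * 3^2*5^2*7^2 *37^1*47^1*197^1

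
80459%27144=26171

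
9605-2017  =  7588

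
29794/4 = 7448 + 1/2 = 7448.50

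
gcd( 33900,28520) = 20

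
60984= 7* 8712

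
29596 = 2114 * 14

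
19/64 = 19/64  =  0.30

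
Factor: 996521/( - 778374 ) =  - 2^( - 1)*3^( - 2) * 23^1*37^1*83^(  -  1 )*521^ ( - 1)*1171^1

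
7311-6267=1044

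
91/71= 1  +  20/71=1.28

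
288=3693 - 3405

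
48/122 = 24/61 = 0.39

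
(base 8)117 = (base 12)67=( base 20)3J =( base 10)79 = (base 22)3d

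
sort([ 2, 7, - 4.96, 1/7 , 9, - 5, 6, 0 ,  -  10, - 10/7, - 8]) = [  -  10, - 8, - 5,- 4.96, - 10/7, 0,1/7,2,6, 7,9] 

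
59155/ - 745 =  - 11831/149 = - 79.40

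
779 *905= 704995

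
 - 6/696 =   -  1  +  115/116 = - 0.01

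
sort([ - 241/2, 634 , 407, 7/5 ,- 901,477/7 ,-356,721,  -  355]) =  [- 901, - 356,-355,  -  241/2, 7/5,477/7, 407, 634,721 ]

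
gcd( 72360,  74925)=135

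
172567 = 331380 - 158813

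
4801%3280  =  1521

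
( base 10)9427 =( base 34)859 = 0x24D3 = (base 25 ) f22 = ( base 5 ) 300202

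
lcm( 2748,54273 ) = 217092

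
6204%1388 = 652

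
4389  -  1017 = 3372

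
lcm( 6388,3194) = 6388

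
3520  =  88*40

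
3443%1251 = 941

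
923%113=19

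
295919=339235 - 43316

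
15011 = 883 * 17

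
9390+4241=13631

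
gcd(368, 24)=8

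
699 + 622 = 1321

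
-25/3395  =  -5/679 = - 0.01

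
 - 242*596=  - 144232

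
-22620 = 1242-23862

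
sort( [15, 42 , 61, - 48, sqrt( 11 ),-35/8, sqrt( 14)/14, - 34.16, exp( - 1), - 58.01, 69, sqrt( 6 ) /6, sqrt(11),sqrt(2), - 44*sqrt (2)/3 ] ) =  [ - 58.01,  -  48, - 34.16 , - 44*sqrt(2) /3 , - 35/8, sqrt(14 )/14,  exp(-1 ), sqrt( 6) /6, sqrt(2 ), sqrt (11 ), sqrt(11 ),  15,42,61,69 ] 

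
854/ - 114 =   -  427/57 = -7.49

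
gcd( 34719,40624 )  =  1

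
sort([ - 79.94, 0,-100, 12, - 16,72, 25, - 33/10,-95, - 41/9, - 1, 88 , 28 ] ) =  [ - 100, - 95, - 79.94, - 16, - 41/9, - 33/10, - 1,  0, 12, 25,  28, 72, 88 ]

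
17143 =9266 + 7877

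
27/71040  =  9/23680 = 0.00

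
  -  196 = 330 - 526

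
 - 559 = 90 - 649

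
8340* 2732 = 22784880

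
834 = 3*278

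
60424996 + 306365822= 366790818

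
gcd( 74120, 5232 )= 872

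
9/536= 9/536 = 0.02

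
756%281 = 194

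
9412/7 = 9412/7 = 1344.57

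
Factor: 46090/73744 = 5/8= 2^ ( - 3) * 5^1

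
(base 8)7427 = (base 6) 25515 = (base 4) 330113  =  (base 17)D64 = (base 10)3863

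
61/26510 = 61/26510 = 0.00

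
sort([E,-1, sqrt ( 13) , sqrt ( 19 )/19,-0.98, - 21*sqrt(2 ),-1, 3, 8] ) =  [- 21*sqrt(2), - 1,  -  1, - 0.98, sqrt(19) /19,E, 3, sqrt(13),  8]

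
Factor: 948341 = 107^1*8863^1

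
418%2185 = 418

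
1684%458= 310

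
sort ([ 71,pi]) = [pi, 71]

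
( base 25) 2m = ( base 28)2g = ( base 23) 33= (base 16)48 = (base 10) 72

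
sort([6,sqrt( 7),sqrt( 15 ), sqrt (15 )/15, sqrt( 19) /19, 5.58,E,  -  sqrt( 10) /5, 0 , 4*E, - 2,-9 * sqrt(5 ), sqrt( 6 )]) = [-9*sqrt( 5), - 2,  -  sqrt(10)/5, 0,  sqrt(19)/19, sqrt( 15)/15, sqrt( 6 ), sqrt( 7), E,sqrt( 15),5.58,6,4*E] 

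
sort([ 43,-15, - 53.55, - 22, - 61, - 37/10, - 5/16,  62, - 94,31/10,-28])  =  [ - 94, - 61, - 53.55, - 28, - 22,- 15, - 37/10, - 5/16, 31/10,43 , 62 ] 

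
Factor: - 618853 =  - 31^1*19963^1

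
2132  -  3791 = -1659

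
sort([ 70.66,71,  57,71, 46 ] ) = [46, 57,70.66,71,71]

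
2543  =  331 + 2212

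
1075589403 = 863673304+211916099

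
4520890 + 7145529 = 11666419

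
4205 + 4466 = 8671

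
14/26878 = 7/13439 = 0.00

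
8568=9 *952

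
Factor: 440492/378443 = 2^2*197^1*677^( - 1)= 788/677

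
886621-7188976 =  - 6302355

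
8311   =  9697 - 1386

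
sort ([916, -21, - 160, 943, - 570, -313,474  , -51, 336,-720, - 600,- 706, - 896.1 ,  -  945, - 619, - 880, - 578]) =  [ - 945, - 896.1, - 880, - 720,  -  706,-619, - 600,  -  578 , - 570, - 313 , - 160,  -  51,- 21,336,474,916,943 ]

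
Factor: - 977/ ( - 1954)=1/2 = 2^( - 1 ) 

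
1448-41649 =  - 40201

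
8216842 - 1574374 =6642468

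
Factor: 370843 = 11^1*33713^1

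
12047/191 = 12047/191 =63.07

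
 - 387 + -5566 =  - 5953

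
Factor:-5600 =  - 2^5*5^2*7^1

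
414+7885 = 8299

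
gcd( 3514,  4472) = 2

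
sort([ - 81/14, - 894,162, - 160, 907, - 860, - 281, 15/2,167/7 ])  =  [ - 894, - 860, - 281, - 160, - 81/14,15/2, 167/7,162, 907]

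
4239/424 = 4239/424 = 10.00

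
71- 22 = 49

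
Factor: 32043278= 2^1*23^1*  617^1*1129^1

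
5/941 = 5/941 = 0.01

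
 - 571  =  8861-9432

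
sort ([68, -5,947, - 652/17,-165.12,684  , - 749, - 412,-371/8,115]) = [ - 749, - 412, -165.12,  -  371/8, - 652/17, - 5,68  ,  115, 684, 947 ] 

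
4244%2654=1590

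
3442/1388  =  2+333/694 =2.48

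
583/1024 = 583/1024 = 0.57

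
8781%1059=309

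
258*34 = 8772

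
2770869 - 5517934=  - 2747065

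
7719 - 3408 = 4311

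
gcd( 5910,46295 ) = 985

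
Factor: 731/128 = 2^( - 7)*17^1*43^1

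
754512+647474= 1401986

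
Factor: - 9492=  - 2^2  *  3^1*7^1*113^1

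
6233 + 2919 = 9152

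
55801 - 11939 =43862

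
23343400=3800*6143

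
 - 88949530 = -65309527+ -23640003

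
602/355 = 602/355 = 1.70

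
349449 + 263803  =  613252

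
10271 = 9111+1160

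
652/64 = 10+3/16= 10.19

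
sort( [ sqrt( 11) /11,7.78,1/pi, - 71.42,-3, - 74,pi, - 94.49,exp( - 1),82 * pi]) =[ - 94.49,-74,  -  71.42, - 3,sqrt(11)/11,1/pi,exp(-1),pi, 7.78,82*pi]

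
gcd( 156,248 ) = 4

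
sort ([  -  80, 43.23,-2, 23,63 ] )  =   [  -  80, - 2,23, 43.23,  63]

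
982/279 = 982/279 = 3.52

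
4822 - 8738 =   -  3916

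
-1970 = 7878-9848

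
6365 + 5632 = 11997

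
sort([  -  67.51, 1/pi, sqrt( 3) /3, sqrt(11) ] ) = [-67.51,1/pi, sqrt( 3 ) /3, sqrt( 11)]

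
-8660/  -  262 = 33 + 7/131 = 33.05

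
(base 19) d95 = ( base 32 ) 4o5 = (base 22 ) a17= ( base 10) 4869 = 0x1305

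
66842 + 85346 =152188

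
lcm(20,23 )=460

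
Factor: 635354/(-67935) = - 982/105 = - 2^1* 3^( - 1)*5^( - 1 )*7^(-1) * 491^1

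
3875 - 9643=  - 5768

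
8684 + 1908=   10592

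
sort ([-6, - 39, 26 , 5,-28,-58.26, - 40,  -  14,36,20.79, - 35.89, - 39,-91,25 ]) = [ - 91, - 58.26,- 40 , - 39, - 39, - 35.89, - 28, - 14, - 6,5, 20.79, 25,  26 , 36] 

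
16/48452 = 4/12113 = 0.00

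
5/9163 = 5/9163 = 0.00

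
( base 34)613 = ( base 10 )6973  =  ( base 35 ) 5o8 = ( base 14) 2781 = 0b1101100111101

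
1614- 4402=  - 2788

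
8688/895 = 8688/895= 9.71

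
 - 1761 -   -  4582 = 2821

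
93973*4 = 375892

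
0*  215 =0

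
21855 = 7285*3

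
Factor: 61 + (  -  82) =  - 21 = - 3^1* 7^1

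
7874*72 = 566928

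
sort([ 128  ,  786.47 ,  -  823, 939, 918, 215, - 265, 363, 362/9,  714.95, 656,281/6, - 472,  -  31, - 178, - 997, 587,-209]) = [  -  997, - 823,  -  472,  -  265, - 209,-178,-31, 362/9, 281/6,128,215,  363, 587,656, 714.95,786.47, 918,939] 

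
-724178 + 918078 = 193900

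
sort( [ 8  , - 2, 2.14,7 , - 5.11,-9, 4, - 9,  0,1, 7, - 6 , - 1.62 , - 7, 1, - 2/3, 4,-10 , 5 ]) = [-10, - 9, - 9, - 7,-6,-5.11,-2, - 1.62, - 2/3,  0, 1, 1,2.14, 4, 4,5, 7,7, 8 ] 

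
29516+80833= 110349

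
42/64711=42/64711 =0.00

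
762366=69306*11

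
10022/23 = 435 + 17/23= 435.74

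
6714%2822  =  1070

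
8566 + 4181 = 12747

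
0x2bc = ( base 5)10300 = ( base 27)PP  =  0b1010111100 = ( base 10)700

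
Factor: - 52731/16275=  - 3^4*5^( - 2) = - 81/25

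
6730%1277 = 345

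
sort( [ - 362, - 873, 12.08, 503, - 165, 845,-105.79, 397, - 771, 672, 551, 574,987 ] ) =[-873,  -  771, - 362, - 165, - 105.79, 12.08, 397, 503 , 551 , 574,672,845, 987] 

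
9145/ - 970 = - 10+111/194= - 9.43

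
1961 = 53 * 37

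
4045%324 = 157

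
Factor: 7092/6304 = 2^( - 3 )*3^2 = 9/8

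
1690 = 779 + 911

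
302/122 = 2+29/61 = 2.48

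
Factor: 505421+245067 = 2^3 * 93811^1 = 750488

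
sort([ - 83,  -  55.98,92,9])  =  [ - 83, -55.98, 9,92] 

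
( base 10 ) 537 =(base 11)449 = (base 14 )2A5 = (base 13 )324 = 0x219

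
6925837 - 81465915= -74540078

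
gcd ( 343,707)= 7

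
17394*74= 1287156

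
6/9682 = 3/4841 = 0.00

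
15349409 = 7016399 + 8333010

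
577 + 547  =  1124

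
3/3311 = 3/3311 = 0.00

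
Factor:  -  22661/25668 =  - 2^ (  -  2) * 3^( -2) * 17^1*23^( - 1 ) * 43^1= - 731/828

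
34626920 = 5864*5905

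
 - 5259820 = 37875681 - 43135501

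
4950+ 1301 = 6251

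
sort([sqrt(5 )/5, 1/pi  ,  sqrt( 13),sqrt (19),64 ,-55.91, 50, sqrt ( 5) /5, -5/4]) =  [ - 55.91,-5/4,1/pi , sqrt( 5)/5 , sqrt( 5)/5 , sqrt(13),sqrt( 19) , 50, 64 ]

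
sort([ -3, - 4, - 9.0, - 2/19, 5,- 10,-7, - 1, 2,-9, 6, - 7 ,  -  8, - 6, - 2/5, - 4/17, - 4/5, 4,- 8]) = [ - 10  ,-9.0,-9, - 8, - 8, - 7,-7, - 6,-4, - 3, -1,-4/5, - 2/5, - 4/17, -2/19, 2,  4, 5, 6 ] 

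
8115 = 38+8077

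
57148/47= 57148/47 = 1215.91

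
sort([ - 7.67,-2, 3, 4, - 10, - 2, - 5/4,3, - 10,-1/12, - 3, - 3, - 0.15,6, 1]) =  [  -  10, - 10, - 7.67, - 3, - 3, - 2, - 2, - 5/4,  -  0.15,-1/12,1, 3 , 3, 4,6]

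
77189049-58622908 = 18566141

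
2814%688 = 62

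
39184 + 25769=64953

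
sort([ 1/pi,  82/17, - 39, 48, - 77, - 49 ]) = [ - 77, - 49, - 39,1/pi,82/17,48]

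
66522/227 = 66522/227 = 293.05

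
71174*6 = 427044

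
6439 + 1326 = 7765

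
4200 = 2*2100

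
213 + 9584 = 9797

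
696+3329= 4025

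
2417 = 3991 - 1574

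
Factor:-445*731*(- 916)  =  297970220 = 2^2  *5^1*17^1 * 43^1 * 89^1 *229^1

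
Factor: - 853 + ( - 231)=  - 1084 = - 2^2*271^1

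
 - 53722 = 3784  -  57506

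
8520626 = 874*9749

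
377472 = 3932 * 96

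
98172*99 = 9719028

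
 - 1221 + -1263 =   -  2484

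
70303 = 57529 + 12774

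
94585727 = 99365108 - 4779381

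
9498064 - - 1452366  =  10950430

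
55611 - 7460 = 48151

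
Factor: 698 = 2^1 * 349^1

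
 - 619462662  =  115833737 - 735296399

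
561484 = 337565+223919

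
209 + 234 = 443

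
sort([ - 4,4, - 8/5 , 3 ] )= [ -4, - 8/5,3 , 4 ] 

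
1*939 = 939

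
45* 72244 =3250980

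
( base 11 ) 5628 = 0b1110011110011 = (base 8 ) 16363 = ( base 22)f6j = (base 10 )7411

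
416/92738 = 208/46369  =  0.00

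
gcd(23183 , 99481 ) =1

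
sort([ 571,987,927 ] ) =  [571, 927, 987 ] 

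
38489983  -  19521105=18968878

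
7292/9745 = 7292/9745 = 0.75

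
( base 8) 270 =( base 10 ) 184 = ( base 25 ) 79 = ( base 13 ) 112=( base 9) 224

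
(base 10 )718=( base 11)5a3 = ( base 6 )3154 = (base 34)L4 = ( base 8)1316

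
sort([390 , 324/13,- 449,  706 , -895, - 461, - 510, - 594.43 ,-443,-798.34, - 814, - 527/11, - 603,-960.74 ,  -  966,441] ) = [  -  966,-960.74 , - 895,  -  814,-798.34, - 603,-594.43,  -  510,-461, - 449,-443, - 527/11,324/13,390 , 441, 706 ] 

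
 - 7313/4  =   - 1829+3/4= -  1828.25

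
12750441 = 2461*5181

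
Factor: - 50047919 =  - 19^1*31^2 * 2741^1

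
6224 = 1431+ 4793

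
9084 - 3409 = 5675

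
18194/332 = 54 + 133/166= 54.80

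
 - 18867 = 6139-25006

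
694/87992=347/43996 = 0.01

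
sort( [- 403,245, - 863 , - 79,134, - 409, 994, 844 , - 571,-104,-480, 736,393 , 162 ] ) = [ - 863, - 571, - 480,-409, - 403,-104 , - 79, 134,  162,245, 393,736 , 844, 994]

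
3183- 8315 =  -5132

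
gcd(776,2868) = 4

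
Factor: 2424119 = 47^1*51577^1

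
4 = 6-2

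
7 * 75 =525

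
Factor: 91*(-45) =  - 4095 = -3^2*5^1*7^1*13^1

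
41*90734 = 3720094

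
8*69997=559976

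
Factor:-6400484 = -2^2*1600121^1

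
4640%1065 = 380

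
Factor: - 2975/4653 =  - 3^( - 2)*5^2*7^1*11^(-1 )*17^1 * 47^(  -  1) 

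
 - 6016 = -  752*8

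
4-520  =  -516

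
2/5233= 2/5233 = 0.00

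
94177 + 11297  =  105474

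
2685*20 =53700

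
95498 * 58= 5538884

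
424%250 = 174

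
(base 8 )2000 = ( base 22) 22c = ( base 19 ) 2fh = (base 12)714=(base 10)1024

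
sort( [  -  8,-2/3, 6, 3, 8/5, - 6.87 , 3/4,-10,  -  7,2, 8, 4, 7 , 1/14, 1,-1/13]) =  [-10, - 8,- 7,- 6.87,- 2/3, - 1/13,1/14,3/4,1,8/5, 2, 3, 4,6 , 7,8] 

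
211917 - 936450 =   -  724533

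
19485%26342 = 19485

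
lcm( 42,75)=1050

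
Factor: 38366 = 2^1*19183^1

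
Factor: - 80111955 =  - 3^1 * 5^1*7^1*11^1*139^1*499^1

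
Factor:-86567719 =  -7^1 * 89^1*283^1*491^1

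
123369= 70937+52432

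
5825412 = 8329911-2504499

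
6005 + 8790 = 14795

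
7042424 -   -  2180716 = 9223140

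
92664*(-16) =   -  1482624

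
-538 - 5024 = - 5562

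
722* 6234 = 4500948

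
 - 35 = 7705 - 7740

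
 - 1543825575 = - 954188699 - 589636876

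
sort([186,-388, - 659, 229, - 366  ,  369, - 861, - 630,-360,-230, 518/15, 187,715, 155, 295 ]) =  [ - 861,-659,-630,-388, - 366, - 360,-230, 518/15, 155,186, 187, 229, 295, 369, 715 ]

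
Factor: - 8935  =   - 5^1*1787^1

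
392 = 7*56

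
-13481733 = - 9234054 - 4247679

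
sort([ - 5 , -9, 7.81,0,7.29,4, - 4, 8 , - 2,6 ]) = [ - 9, - 5, - 4, - 2,0 , 4,  6,7.29, 7.81,8 ]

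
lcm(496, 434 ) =3472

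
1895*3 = 5685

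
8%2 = 0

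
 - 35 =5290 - 5325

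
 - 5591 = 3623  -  9214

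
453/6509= 453/6509= 0.07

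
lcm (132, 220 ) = 660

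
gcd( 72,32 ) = 8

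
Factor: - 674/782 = - 17^ ( - 1)*23^( - 1 )*337^1=- 337/391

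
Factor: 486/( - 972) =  - 2^( - 1 ) = - 1/2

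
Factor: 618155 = 5^1 * 123631^1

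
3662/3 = 3662/3 = 1220.67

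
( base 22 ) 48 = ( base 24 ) 40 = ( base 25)3L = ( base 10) 96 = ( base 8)140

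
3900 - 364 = 3536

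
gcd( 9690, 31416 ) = 102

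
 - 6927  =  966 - 7893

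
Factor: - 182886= - 2^1*3^1 *11^1*17^1*163^1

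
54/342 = 3/19 = 0.16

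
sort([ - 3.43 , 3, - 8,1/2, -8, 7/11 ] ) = [ - 8, - 8, - 3.43,1/2,7/11,3 ] 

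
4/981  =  4/981 = 0.00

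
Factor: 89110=2^1*5^1 * 7^1*19^1*67^1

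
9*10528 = 94752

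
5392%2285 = 822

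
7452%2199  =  855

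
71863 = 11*6533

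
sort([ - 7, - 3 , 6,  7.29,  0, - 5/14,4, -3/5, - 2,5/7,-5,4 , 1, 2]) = [ - 7, - 5, - 3, - 2, - 3/5, - 5/14, 0,  5/7,  1, 2,4, 4, 6,7.29 ]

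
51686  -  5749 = 45937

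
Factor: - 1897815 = -3^1 * 5^1 *19^1*6659^1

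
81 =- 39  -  -120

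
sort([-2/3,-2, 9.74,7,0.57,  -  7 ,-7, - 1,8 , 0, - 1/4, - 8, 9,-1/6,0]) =[ - 8,-7, - 7,-2, - 1,  -  2/3 , - 1/4, - 1/6,0,0 , 0.57 , 7,8 , 9,9.74]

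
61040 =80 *763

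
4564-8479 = -3915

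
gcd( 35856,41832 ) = 5976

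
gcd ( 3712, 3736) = 8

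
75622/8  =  9452  +  3/4 = 9452.75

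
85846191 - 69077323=16768868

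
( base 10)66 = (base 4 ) 1002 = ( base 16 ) 42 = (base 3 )2110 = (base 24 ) 2i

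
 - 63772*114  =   - 7270008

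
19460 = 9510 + 9950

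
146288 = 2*73144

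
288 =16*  18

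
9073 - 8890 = 183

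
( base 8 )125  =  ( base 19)49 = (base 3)10011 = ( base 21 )41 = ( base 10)85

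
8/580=2/145 = 0.01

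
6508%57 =10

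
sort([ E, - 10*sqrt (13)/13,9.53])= [-10*sqrt( 13)/13,E,9.53]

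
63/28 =2 + 1/4=2.25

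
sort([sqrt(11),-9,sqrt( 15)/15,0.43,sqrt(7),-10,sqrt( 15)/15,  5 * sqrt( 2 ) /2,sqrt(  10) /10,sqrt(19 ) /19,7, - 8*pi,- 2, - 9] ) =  [-8*pi, - 10,-9,- 9, - 2,sqrt ( 19)/19,sqrt( 15)/15,sqrt (15 ) /15,sqrt ( 10) /10, 0.43,sqrt (7 ),sqrt( 11 ), 5 * sqrt( 2)/2,7]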